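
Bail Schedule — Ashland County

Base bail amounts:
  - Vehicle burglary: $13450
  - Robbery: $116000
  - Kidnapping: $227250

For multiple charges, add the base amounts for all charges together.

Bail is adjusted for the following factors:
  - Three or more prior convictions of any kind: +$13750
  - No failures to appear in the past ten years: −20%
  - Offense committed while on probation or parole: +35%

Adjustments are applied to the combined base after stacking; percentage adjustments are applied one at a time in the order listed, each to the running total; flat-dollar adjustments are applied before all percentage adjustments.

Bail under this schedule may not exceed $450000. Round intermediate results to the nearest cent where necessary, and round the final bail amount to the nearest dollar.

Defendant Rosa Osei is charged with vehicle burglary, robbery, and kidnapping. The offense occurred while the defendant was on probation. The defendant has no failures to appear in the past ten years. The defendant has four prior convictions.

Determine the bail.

Base amounts from the schedule: vehicle burglary $13450; robbery $116000; kidnapping $227250.
Stacking rule: sum of all bases. $13450 + $116000 + $227250 = $356700.
Three or more prior convictions of any kind (+$13750 flat): $356700 + $13750 = $370450.
No failures to appear in the past ten years (−20%): $370450 × 0.8 = $296360.
Offense committed while on probation or parole (+35%): $296360 × 1.35 = $400086.
$400086 is within the $450000 maximum.

$400086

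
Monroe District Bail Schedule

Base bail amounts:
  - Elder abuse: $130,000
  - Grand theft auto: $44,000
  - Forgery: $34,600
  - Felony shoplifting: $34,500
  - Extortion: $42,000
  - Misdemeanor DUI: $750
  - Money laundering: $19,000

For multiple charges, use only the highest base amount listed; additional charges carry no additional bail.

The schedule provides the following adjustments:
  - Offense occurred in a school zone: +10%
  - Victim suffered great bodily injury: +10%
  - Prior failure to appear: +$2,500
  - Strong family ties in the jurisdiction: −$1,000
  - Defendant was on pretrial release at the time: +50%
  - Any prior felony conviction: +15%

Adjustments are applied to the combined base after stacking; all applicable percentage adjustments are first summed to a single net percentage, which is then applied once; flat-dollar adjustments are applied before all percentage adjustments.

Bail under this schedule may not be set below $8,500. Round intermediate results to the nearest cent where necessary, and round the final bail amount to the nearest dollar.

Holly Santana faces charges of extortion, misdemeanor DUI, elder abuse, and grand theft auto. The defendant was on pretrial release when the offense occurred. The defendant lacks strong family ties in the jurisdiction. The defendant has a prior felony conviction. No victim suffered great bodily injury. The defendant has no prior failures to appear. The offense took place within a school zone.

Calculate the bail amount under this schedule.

Base amounts from the schedule: extortion $42,000; misdemeanor DUI $750; elder abuse $130,000; grand theft auto $44,000.
Stacking rule: use the highest base only. Highest is elder abuse at $130,000. Combined base = $130,000.
Net percentage adjustment: +10% +50% +15% = +75%. $130,000 × 1.75 = $227,500.
$227,500 is at or above the $8,500 minimum.

$227,500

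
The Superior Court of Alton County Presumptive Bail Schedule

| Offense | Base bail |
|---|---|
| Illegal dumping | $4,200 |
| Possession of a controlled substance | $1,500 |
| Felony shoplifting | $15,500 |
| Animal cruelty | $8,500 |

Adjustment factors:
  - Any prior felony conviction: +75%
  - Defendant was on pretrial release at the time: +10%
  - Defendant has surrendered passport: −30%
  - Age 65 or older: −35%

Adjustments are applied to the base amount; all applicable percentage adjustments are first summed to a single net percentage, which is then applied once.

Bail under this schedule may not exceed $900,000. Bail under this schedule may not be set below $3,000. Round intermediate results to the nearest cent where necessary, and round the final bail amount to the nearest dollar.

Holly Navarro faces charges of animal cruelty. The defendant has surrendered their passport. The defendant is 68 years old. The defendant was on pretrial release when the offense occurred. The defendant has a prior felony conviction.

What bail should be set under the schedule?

$10,200

Base amounts from the schedule: animal cruelty $8,500.
Single charge. Combined base = $8,500.
Net percentage adjustment: +75% +10% −30% −35% = +20%. $8,500 × 1.2 = $10,200.
$10,200 is within the $900,000 maximum.
$10,200 is at or above the $3,000 minimum.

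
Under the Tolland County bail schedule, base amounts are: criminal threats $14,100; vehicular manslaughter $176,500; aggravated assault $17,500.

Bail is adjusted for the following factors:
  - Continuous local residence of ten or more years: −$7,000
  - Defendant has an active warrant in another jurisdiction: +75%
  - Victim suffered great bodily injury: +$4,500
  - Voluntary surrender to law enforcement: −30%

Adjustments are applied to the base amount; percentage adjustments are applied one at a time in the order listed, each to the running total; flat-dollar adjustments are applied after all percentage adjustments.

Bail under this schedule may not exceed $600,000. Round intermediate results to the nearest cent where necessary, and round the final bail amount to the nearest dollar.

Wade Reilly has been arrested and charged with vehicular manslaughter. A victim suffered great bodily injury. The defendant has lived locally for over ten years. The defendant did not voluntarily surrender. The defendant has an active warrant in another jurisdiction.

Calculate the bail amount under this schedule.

$306,375

Base amounts from the schedule: vehicular manslaughter $176,500.
Single charge. Combined base = $176,500.
Defendant has an active warrant in another jurisdiction (+75%): $176,500 × 1.75 = $308,875.
Continuous local residence of ten or more years (−$7,000 flat): $308,875 − $7,000 = $301,875.
Victim suffered great bodily injury (+$4,500 flat): $301,875 + $4,500 = $306,375.
$306,375 is within the $600,000 maximum.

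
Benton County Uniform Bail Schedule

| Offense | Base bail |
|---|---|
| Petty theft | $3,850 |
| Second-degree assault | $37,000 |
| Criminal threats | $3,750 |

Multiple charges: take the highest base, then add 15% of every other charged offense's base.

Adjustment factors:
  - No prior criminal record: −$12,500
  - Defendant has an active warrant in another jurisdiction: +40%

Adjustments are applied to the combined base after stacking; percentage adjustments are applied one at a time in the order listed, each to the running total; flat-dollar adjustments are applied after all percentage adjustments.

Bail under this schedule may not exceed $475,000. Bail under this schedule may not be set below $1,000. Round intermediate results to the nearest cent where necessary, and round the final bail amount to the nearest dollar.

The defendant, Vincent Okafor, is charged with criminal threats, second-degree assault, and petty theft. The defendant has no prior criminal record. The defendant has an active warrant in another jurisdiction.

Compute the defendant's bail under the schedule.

Base amounts from the schedule: criminal threats $3,750; second-degree assault $37,000; petty theft $3,850.
Stacking rule: highest base plus 15% of each additional charge. Highest is second-degree assault at $37,000. Additional: $3,750 × 15% = $562.50; $3,850 × 15% = $577.50. Combined base = $37,000 + $1,140 = $38,140.
Defendant has an active warrant in another jurisdiction (+40%): $38,140 × 1.4 = $53,396.
No prior criminal record (−$12,500 flat): $53,396 − $12,500 = $40,896.
$40,896 is within the $475,000 maximum.
$40,896 is at or above the $1,000 minimum.

$40,896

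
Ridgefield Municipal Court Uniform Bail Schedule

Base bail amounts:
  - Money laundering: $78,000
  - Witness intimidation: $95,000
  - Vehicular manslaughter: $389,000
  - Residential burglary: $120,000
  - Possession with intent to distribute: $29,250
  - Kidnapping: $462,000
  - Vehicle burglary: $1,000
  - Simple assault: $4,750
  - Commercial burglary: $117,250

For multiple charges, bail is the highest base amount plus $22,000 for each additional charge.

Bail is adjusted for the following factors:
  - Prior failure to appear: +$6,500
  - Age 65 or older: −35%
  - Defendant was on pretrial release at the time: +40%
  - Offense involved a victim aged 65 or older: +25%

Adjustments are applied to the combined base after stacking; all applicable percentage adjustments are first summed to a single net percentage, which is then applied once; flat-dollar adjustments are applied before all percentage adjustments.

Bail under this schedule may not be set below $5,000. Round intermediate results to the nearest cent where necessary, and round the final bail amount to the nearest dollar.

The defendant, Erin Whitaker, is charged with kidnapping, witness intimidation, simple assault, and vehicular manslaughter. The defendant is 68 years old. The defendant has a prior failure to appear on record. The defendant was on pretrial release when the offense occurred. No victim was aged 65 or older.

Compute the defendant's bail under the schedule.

Base amounts from the schedule: kidnapping $462,000; witness intimidation $95,000; simple assault $4,750; vehicular manslaughter $389,000.
Stacking rule: highest base plus $22,000 per additional charge. Highest is kidnapping at $462,000; 3 additional charges → +$66,000. Combined base = $528,000.
Prior failure to appear (+$6,500 flat): $528,000 + $6,500 = $534,500.
Net percentage adjustment: −35% +40% = +5%. $534,500 × 1.05 = $561,225.
$561,225 is at or above the $5,000 minimum.

$561,225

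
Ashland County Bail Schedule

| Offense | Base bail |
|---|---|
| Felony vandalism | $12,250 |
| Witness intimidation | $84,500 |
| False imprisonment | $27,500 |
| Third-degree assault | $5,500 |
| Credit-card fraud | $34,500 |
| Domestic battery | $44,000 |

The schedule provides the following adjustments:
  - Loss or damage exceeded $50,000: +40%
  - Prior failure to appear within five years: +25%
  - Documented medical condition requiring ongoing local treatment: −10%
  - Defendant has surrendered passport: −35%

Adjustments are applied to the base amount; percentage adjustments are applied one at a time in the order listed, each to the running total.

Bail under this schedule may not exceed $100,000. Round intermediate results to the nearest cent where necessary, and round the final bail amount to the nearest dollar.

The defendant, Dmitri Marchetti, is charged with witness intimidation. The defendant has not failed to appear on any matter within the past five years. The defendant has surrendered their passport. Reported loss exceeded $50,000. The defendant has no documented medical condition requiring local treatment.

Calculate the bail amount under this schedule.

$76,895

Base amounts from the schedule: witness intimidation $84,500.
Single charge. Combined base = $84,500.
Loss or damage exceeded $50,000 (+40%): $84,500 × 1.4 = $118,300.
Defendant has surrendered passport (−35%): $118,300 × 0.65 = $76,895.
$76,895 is within the $100,000 maximum.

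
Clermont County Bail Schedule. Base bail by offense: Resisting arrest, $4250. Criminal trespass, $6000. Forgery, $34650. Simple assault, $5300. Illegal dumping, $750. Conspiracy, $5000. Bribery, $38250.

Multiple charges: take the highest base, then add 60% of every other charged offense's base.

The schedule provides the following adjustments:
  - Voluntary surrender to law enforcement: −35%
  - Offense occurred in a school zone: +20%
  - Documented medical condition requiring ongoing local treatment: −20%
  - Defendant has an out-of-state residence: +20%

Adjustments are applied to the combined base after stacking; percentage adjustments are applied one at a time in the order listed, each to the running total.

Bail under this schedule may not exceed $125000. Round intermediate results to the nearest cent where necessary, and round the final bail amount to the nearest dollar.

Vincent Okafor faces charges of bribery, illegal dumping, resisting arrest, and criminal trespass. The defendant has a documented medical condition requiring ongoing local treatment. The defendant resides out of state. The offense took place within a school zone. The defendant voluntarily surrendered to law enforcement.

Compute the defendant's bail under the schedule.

Base amounts from the schedule: bribery $38250; illegal dumping $750; resisting arrest $4250; criminal trespass $6000.
Stacking rule: highest base plus 60% of each additional charge. Highest is bribery at $38250. Additional: $750 × 60% = $450; $4250 × 60% = $2550; $6000 × 60% = $3600. Combined base = $38250 + $6600 = $44850.
Voluntary surrender to law enforcement (−35%): $44850 × 0.65 = $29152.50.
Offense occurred in a school zone (+20%): $29152.50 × 1.2 = $34983.
Documented medical condition requiring ongoing local treatment (−20%): $34983 × 0.8 = $27986.40.
Defendant has an out-of-state residence (+20%): $27986.40 × 1.2 = $33583.68.
$33583.68 is within the $125000 maximum.
Rounded to the nearest dollar: $33584.

$33584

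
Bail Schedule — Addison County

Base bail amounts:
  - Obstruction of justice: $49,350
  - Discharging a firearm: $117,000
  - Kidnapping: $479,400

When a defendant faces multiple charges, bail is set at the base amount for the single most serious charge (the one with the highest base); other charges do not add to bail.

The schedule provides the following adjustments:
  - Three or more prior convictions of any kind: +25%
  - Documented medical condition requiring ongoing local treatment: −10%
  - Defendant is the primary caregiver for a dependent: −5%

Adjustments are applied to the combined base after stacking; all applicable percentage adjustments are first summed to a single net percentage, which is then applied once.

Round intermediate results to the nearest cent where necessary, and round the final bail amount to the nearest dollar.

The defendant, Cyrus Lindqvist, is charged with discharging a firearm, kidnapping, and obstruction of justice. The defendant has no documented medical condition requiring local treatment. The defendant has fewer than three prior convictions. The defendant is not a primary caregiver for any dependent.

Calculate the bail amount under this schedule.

$479,400

Base amounts from the schedule: discharging a firearm $117,000; kidnapping $479,400; obstruction of justice $49,350.
Stacking rule: use the highest base only. Highest is kidnapping at $479,400. Combined base = $479,400.
No adjustment factors apply to this defendant.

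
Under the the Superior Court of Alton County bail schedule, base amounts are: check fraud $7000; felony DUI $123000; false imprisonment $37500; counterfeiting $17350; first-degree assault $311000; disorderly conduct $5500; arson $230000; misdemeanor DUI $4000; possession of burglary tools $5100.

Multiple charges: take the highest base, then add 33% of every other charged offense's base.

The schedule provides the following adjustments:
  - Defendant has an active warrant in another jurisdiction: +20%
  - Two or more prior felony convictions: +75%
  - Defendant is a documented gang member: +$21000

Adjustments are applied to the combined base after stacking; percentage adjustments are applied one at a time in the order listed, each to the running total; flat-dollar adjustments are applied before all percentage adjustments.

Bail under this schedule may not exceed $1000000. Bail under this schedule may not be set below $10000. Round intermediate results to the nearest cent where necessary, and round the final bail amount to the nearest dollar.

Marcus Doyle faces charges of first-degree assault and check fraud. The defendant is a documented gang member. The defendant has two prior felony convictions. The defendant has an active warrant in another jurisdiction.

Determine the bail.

$702051

Base amounts from the schedule: first-degree assault $311000; check fraud $7000.
Stacking rule: highest base plus 33% of each additional charge. Highest is first-degree assault at $311000. Additional: $7000 × 33% = $2310. Combined base = $311000 + $2310 = $313310.
Defendant is a documented gang member (+$21000 flat): $313310 + $21000 = $334310.
Defendant has an active warrant in another jurisdiction (+20%): $334310 × 1.2 = $401172.
Two or more prior felony convictions (+75%): $401172 × 1.75 = $702051.
$702051 is within the $1000000 maximum.
$702051 is at or above the $10000 minimum.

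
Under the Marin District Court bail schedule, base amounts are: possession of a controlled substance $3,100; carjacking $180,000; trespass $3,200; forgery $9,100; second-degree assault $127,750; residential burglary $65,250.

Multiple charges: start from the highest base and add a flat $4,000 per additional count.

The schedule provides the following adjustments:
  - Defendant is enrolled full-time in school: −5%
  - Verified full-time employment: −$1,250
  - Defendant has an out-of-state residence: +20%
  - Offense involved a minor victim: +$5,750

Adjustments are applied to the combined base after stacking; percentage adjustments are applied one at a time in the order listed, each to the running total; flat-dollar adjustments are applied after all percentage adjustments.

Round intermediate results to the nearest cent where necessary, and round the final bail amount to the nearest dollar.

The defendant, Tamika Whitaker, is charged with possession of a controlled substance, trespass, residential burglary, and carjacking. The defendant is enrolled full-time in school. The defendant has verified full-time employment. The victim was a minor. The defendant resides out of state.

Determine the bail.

$223,380

Base amounts from the schedule: possession of a controlled substance $3,100; trespass $3,200; residential burglary $65,250; carjacking $180,000.
Stacking rule: highest base plus $4,000 per additional charge. Highest is carjacking at $180,000; 3 additional charges → +$12,000. Combined base = $192,000.
Defendant is enrolled full-time in school (−5%): $192,000 × 0.95 = $182,400.
Defendant has an out-of-state residence (+20%): $182,400 × 1.2 = $218,880.
Verified full-time employment (−$1,250 flat): $218,880 − $1,250 = $217,630.
Offense involved a minor victim (+$5,750 flat): $217,630 + $5,750 = $223,380.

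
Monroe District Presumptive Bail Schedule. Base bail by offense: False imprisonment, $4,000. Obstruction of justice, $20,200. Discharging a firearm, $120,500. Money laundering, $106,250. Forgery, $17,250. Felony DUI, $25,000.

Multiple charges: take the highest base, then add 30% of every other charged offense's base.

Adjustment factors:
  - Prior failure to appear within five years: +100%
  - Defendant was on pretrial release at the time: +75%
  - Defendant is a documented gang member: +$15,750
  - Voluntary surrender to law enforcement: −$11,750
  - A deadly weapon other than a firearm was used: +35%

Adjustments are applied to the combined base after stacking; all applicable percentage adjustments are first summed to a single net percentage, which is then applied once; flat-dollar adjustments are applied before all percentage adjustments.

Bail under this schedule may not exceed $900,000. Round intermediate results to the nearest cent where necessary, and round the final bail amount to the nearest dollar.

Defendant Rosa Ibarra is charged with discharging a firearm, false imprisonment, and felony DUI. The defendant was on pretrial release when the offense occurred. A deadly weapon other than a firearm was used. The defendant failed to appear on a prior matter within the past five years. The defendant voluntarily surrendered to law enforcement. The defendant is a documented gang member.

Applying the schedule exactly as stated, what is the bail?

Base amounts from the schedule: discharging a firearm $120,500; false imprisonment $4,000; felony DUI $25,000.
Stacking rule: highest base plus 30% of each additional charge. Highest is discharging a firearm at $120,500. Additional: $4,000 × 30% = $1,200; $25,000 × 30% = $7,500. Combined base = $120,500 + $8,700 = $129,200.
Defendant is a documented gang member (+$15,750 flat): $129,200 + $15,750 = $144,950.
Voluntary surrender to law enforcement (−$11,750 flat): $144,950 − $11,750 = $133,200.
Net percentage adjustment: +100% +75% +35% = +210%. $133,200 × 3.1 = $412,920.
$412,920 is within the $900,000 maximum.

$412,920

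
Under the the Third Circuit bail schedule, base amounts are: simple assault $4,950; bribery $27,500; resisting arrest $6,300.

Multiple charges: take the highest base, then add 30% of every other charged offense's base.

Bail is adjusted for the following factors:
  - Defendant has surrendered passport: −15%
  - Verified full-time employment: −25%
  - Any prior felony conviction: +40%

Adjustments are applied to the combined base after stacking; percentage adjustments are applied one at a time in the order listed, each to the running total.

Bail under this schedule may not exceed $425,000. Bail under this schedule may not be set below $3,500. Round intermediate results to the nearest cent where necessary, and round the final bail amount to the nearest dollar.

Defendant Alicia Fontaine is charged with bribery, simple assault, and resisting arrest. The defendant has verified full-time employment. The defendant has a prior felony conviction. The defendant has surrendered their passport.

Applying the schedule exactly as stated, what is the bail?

Base amounts from the schedule: bribery $27,500; simple assault $4,950; resisting arrest $6,300.
Stacking rule: highest base plus 30% of each additional charge. Highest is bribery at $27,500. Additional: $4,950 × 30% = $1,485; $6,300 × 30% = $1,890. Combined base = $27,500 + $3,375 = $30,875.
Defendant has surrendered passport (−15%): $30,875 × 0.85 = $26,243.75.
Verified full-time employment (−25%): $26,243.75 × 0.75 = $19,682.81.
Any prior felony conviction (+40%): $19,682.81 × 1.4 = $27,555.93.
$27,555.93 is within the $425,000 maximum.
$27,555.93 is at or above the $3,500 minimum.
Rounded to the nearest dollar: $27,556.

$27,556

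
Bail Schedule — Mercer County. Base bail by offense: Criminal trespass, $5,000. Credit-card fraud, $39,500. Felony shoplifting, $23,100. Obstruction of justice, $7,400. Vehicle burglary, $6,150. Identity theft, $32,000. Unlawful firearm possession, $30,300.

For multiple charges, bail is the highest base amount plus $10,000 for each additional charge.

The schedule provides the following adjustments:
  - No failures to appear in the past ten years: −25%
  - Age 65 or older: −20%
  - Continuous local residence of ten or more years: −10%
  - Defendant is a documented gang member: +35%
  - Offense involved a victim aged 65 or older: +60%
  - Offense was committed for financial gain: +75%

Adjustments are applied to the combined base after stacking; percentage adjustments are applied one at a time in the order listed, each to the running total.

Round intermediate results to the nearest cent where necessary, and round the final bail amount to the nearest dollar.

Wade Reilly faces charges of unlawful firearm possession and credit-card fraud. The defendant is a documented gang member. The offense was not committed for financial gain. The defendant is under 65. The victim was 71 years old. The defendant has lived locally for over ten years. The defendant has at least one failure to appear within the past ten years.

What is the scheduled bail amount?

$96,228

Base amounts from the schedule: unlawful firearm possession $30,300; credit-card fraud $39,500.
Stacking rule: highest base plus $10,000 per additional charge. Highest is credit-card fraud at $39,500; 1 additional charge → +$10,000. Combined base = $49,500.
Continuous local residence of ten or more years (−10%): $49,500 × 0.9 = $44,550.
Defendant is a documented gang member (+35%): $44,550 × 1.35 = $60,142.50.
Offense involved a victim aged 65 or older (+60%): $60,142.50 × 1.6 = $96,228.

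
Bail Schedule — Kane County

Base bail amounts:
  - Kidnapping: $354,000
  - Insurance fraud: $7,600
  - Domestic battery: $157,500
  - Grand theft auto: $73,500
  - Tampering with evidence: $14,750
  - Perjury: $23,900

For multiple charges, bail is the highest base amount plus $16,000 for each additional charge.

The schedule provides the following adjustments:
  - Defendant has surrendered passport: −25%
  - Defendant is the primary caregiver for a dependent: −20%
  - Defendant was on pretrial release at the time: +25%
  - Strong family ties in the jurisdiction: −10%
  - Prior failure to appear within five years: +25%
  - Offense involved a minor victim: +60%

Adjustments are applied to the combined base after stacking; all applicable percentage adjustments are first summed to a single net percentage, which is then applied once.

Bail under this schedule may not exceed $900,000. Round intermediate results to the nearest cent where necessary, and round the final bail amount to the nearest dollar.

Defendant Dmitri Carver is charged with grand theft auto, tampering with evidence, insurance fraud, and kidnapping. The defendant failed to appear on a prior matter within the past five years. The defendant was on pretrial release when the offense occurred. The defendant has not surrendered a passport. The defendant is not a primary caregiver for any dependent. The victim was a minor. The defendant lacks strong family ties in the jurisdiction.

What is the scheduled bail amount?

$844,200

Base amounts from the schedule: grand theft auto $73,500; tampering with evidence $14,750; insurance fraud $7,600; kidnapping $354,000.
Stacking rule: highest base plus $16,000 per additional charge. Highest is kidnapping at $354,000; 3 additional charges → +$48,000. Combined base = $402,000.
Net percentage adjustment: +25% +25% +60% = +110%. $402,000 × 2.1 = $844,200.
$844,200 is within the $900,000 maximum.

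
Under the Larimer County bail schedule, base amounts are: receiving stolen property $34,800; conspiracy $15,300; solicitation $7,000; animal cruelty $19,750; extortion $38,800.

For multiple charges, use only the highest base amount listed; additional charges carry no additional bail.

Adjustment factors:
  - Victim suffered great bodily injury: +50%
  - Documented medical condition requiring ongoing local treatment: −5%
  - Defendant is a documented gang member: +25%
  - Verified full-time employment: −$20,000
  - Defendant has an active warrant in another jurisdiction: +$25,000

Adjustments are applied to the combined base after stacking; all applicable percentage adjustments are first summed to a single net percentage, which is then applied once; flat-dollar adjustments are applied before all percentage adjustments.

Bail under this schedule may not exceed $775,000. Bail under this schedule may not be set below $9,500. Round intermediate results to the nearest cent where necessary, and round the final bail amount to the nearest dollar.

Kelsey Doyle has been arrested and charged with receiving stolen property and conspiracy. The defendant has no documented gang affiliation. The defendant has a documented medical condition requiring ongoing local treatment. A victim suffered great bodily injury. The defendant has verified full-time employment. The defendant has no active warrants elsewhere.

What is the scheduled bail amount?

$21,460

Base amounts from the schedule: receiving stolen property $34,800; conspiracy $15,300.
Stacking rule: use the highest base only. Highest is receiving stolen property at $34,800. Combined base = $34,800.
Verified full-time employment (−$20,000 flat): $34,800 − $20,000 = $14,800.
Net percentage adjustment: +50% −5% = +45%. $14,800 × 1.45 = $21,460.
$21,460 is within the $775,000 maximum.
$21,460 is at or above the $9,500 minimum.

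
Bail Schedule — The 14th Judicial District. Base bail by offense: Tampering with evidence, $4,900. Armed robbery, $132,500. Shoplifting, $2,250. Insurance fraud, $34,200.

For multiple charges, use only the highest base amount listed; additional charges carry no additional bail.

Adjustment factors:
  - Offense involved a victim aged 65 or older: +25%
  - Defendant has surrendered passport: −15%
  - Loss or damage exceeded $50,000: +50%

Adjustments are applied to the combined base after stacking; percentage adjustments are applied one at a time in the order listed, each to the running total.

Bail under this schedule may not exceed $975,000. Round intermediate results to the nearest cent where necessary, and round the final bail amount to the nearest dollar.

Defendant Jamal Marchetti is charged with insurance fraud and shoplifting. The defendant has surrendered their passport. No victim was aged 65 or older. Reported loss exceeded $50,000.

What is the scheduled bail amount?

$43,605

Base amounts from the schedule: insurance fraud $34,200; shoplifting $2,250.
Stacking rule: use the highest base only. Highest is insurance fraud at $34,200. Combined base = $34,200.
Defendant has surrendered passport (−15%): $34,200 × 0.85 = $29,070.
Loss or damage exceeded $50,000 (+50%): $29,070 × 1.5 = $43,605.
$43,605 is within the $975,000 maximum.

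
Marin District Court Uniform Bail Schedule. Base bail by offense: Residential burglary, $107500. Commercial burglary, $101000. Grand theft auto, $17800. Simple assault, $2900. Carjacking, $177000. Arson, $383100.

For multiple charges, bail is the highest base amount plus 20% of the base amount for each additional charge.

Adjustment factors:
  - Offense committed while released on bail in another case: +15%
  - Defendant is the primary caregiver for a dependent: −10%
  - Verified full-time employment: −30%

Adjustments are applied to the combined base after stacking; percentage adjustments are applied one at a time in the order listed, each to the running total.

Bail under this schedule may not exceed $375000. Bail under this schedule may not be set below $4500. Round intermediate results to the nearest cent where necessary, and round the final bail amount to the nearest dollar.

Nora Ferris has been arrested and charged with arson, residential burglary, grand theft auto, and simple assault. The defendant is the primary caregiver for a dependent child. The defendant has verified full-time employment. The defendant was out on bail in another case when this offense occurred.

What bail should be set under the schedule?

Base amounts from the schedule: arson $383100; residential burglary $107500; grand theft auto $17800; simple assault $2900.
Stacking rule: highest base plus 20% of each additional charge. Highest is arson at $383100. Additional: $107500 × 20% = $21500; $17800 × 20% = $3560; $2900 × 20% = $580. Combined base = $383100 + $25640 = $408740.
Offense committed while released on bail in another case (+15%): $408740 × 1.15 = $470051.
Defendant is the primary caregiver for a dependent (−10%): $470051 × 0.9 = $423045.90.
Verified full-time employment (−30%): $423045.90 × 0.7 = $296132.13.
$296132.13 is within the $375000 maximum.
$296132.13 is at or above the $4500 minimum.
Rounded to the nearest dollar: $296132.

$296132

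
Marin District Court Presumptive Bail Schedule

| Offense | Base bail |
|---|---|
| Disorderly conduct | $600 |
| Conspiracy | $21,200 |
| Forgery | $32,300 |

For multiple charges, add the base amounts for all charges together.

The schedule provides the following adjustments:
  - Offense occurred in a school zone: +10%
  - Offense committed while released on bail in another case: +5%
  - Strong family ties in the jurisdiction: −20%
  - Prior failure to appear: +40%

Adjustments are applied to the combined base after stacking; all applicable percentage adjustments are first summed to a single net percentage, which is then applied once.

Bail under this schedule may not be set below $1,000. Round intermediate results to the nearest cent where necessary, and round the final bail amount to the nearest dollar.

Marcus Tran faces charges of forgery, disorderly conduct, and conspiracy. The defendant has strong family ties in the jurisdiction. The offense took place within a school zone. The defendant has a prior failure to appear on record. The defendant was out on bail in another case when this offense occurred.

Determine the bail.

$73,035

Base amounts from the schedule: forgery $32,300; disorderly conduct $600; conspiracy $21,200.
Stacking rule: sum of all bases. $32,300 + $600 + $21,200 = $54,100.
Net percentage adjustment: +10% +5% −20% +40% = +35%. $54,100 × 1.35 = $73,035.
$73,035 is at or above the $1,000 minimum.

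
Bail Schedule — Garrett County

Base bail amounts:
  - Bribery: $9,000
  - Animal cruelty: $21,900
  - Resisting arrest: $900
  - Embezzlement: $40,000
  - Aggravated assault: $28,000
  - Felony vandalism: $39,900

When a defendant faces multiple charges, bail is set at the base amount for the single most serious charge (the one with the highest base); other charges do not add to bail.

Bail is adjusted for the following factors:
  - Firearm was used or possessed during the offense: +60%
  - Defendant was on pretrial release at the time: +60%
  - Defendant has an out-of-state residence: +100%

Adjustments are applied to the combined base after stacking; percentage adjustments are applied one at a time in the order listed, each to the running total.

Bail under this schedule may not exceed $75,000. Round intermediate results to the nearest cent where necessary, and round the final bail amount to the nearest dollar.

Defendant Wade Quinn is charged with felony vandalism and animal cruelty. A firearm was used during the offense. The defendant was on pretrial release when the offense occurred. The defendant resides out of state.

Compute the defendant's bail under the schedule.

$75,000

Base amounts from the schedule: felony vandalism $39,900; animal cruelty $21,900.
Stacking rule: use the highest base only. Highest is felony vandalism at $39,900. Combined base = $39,900.
Firearm was used or possessed during the offense (+60%): $39,900 × 1.6 = $63,840.
Defendant was on pretrial release at the time (+60%): $63,840 × 1.6 = $102,144.
Defendant has an out-of-state residence (+100%): $102,144 × 2 = $204,288.
Result $204,288 exceeds the maximum of $75,000; bail is capped at $75,000.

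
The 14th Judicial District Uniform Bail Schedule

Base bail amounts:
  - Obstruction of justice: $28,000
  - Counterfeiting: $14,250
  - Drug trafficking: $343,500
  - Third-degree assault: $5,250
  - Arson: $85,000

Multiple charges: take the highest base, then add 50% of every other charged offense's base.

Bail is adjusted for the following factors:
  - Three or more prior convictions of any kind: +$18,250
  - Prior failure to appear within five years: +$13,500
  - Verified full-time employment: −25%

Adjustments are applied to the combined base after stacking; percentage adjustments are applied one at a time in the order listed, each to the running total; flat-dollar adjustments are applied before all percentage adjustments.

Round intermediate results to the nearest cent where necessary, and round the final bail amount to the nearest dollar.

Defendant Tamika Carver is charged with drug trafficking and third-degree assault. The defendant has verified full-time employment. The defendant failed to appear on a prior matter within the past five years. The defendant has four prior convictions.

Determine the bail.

$283,406

Base amounts from the schedule: drug trafficking $343,500; third-degree assault $5,250.
Stacking rule: highest base plus 50% of each additional charge. Highest is drug trafficking at $343,500. Additional: $5,250 × 50% = $2,625. Combined base = $343,500 + $2,625 = $346,125.
Three or more prior convictions of any kind (+$18,250 flat): $346,125 + $18,250 = $364,375.
Prior failure to appear within five years (+$13,500 flat): $364,375 + $13,500 = $377,875.
Verified full-time employment (−25%): $377,875 × 0.75 = $283,406.25.
Rounded to the nearest dollar: $283,406.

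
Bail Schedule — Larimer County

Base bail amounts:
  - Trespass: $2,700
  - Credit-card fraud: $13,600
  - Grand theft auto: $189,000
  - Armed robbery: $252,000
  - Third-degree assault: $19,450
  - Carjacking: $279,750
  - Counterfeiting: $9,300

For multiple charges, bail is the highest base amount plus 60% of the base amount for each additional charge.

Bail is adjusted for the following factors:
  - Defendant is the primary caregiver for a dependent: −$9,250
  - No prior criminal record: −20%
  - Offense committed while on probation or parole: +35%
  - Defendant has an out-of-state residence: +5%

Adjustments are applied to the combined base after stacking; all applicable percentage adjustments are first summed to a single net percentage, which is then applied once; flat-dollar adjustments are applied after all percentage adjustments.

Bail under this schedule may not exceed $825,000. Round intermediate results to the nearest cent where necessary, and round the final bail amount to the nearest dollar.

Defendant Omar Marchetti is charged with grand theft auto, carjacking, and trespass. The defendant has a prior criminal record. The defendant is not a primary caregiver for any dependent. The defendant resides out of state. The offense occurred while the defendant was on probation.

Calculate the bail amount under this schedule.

$552,678

Base amounts from the schedule: grand theft auto $189,000; carjacking $279,750; trespass $2,700.
Stacking rule: highest base plus 60% of each additional charge. Highest is carjacking at $279,750. Additional: $189,000 × 60% = $113,400; $2,700 × 60% = $1,620. Combined base = $279,750 + $115,020 = $394,770.
Net percentage adjustment: +35% +5% = +40%. $394,770 × 1.4 = $552,678.
$552,678 is within the $825,000 maximum.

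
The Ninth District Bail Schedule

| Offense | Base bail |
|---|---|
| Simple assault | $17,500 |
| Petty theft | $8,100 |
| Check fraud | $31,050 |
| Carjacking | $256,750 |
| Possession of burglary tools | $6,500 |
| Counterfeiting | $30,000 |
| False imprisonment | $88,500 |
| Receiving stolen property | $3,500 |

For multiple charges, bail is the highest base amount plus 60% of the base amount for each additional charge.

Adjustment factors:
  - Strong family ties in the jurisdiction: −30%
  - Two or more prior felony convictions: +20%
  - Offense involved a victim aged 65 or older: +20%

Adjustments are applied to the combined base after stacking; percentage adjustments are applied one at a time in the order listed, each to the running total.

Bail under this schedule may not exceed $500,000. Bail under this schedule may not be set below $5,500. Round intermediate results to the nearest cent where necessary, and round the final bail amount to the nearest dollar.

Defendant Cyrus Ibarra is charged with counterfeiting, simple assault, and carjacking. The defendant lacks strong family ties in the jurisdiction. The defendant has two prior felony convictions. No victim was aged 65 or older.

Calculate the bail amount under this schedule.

Base amounts from the schedule: counterfeiting $30,000; simple assault $17,500; carjacking $256,750.
Stacking rule: highest base plus 60% of each additional charge. Highest is carjacking at $256,750. Additional: $30,000 × 60% = $18,000; $17,500 × 60% = $10,500. Combined base = $256,750 + $28,500 = $285,250.
Two or more prior felony convictions (+20%): $285,250 × 1.2 = $342,300.
$342,300 is within the $500,000 maximum.
$342,300 is at or above the $5,500 minimum.

$342,300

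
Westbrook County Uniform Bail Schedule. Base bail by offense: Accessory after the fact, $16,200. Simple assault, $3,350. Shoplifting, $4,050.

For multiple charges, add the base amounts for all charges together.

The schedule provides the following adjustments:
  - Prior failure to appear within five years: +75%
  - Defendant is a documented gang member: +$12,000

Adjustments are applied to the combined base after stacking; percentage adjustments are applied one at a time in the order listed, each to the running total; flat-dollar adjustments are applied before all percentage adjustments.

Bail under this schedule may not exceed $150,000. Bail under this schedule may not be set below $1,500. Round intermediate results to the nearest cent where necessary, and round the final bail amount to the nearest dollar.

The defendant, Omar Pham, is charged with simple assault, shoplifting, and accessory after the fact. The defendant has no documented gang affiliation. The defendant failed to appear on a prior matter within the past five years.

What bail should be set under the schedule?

$41,300

Base amounts from the schedule: simple assault $3,350; shoplifting $4,050; accessory after the fact $16,200.
Stacking rule: sum of all bases. $3,350 + $4,050 + $16,200 = $23,600.
Prior failure to appear within five years (+75%): $23,600 × 1.75 = $41,300.
$41,300 is within the $150,000 maximum.
$41,300 is at or above the $1,500 minimum.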